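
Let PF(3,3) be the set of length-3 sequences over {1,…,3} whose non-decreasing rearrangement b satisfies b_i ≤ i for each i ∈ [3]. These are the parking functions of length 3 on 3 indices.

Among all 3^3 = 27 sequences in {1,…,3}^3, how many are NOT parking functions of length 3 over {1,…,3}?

Count = (3+1−3)·(3+1)^{3−1} = 1×16 = 16 (Konheim–Weiss)
Check (3,3,2) → sorted (2,3,3): b_1=2>1, not a PF.
Total 27; non-PF = 27−16 = 11

11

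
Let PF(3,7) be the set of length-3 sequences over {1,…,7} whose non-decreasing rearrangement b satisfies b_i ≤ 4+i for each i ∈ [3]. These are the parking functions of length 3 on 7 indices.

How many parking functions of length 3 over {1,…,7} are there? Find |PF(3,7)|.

|PF(3,7)| = 5·8^2 = 5·64 = 320 (Pollak)
One tuple (3,4,2) → sorted (2,3,4): b_i ≤ 4+i ∀i, a PF.

320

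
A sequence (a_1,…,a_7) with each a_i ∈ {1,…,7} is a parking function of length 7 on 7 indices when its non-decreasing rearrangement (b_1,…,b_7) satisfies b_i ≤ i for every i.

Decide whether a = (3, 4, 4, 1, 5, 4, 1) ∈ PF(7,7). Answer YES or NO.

Rearranged: b = (1, 1, 3, 4, 4, 4, 5).
  b_1=1 ≤ 1
  b_2=1 ≤ 2
  b_3=3 ≤ 3
  b_4=4 ≤ 4
  b_5=4 ≤ 5
  b_6=4 ≤ 6
  b_7=5 ≤ 7
All bounds hold ⇒ YES

YES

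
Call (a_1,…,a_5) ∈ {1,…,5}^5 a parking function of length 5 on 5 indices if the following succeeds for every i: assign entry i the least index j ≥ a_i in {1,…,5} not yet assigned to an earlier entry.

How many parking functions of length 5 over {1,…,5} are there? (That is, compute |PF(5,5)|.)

1296

|PF| = (5+1−5)·(5+1)^{5−1} = 1 · 1296 = 1296 (Pollak)
Example (2,4,4,2,1) → sorted (1,2,2,4,4): b_i ≤ i ∀i, a PF.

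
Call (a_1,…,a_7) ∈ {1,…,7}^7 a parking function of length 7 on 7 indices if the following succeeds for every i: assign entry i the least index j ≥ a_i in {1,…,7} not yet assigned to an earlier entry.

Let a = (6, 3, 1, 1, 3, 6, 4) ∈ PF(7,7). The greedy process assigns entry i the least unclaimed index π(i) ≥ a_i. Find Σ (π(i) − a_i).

4

Σπ(i) = 1+…+7 = 28; Σa = 6+3+1+1+3+6+4 = 24; disp = 28−24 = 4.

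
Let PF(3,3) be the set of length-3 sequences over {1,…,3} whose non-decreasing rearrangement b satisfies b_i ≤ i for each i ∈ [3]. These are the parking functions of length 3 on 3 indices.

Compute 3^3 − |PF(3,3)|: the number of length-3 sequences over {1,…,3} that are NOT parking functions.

11

|PF| = (3−3+1)·(3+1)^(3−1) = 1 · 16 = 16
Example (2,3,3) → sorted (2,3,3): b_1=2>1, not a PF.
So 27 − 16 = 11 fail.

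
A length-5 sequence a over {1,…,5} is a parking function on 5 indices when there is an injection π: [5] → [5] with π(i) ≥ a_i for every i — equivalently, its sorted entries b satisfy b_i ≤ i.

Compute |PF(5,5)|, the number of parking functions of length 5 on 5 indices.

|PF| = (5+1−5)·(5+1)^{5−1} = 1·1296 = 1296 (Pollak)
One tuple (2,1,2,2,5) → sorted (1,2,2,2,5): b_i ≤ i ∀i, a PF.

1296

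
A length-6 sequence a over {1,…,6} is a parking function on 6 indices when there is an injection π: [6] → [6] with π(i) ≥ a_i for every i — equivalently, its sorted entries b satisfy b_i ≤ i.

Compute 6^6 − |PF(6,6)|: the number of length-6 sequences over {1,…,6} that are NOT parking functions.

Count = (7−6)·7^(6−1) = 1 · 16807 = 16807
E.g. (6,6,6,5,6,1) → sorted (1,5,6,6,6,6): b_2=5>2, not a PF.
Total 46656; non-PF = 46656−16807 = 29849

29849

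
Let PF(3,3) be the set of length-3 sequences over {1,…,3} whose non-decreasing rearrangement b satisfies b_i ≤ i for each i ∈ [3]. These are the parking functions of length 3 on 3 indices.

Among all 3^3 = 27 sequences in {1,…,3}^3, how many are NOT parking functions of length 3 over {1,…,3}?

11

|PF(3,3)| = (3−3+1)·(3+1)^(3−1) = 1 · 16 = 16 (Pollak)
One tuple (3,3,3) → sorted (3,3,3): b_1=3>1, not a PF.
So 27 − 16 = 11 fail.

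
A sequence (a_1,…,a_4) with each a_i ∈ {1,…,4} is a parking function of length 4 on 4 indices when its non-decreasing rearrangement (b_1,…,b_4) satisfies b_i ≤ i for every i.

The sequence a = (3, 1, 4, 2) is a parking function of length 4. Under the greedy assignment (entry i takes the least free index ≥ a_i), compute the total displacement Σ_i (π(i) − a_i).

Σπ = 4·5/2 = 10 (π permutes [4]); Σa = 3+1+4+2 = 10; disp = 10−10 = 0.

0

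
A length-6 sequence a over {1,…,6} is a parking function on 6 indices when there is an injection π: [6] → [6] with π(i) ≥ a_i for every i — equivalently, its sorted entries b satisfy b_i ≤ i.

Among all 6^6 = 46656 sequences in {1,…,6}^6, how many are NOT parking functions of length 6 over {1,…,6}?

|PF| = (6+1−6)·(6+1)^{6−1} = 1 · 16807 = 16807
E.g. (6,6,5,4,3,5) → sorted (3,4,5,5,6,6): b_1=3>1, not a PF.
6^6 − 16807 = 46656 − 16807 = 29849

29849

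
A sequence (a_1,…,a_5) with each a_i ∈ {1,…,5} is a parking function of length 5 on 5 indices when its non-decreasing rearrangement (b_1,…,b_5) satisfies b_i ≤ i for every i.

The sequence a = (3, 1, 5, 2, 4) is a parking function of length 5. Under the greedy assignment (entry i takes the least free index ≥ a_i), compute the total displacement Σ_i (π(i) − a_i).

0

Σπ(i) = 1+…+5 = 15; Σa = 3+1+5+2+4 = 15; disp = 15−15 = 0.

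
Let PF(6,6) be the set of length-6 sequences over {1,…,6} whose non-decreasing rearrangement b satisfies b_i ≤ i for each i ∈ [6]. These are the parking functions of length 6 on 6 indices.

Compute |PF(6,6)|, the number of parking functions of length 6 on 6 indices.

|PF| = (6−6+1)·(6+1)^(6−1) = 1·16807 = 16807 [KW]
Check (1,2,1,5,3,6) → sorted (1,1,2,3,5,6): b_i ≤ i ∀i, a PF.

16807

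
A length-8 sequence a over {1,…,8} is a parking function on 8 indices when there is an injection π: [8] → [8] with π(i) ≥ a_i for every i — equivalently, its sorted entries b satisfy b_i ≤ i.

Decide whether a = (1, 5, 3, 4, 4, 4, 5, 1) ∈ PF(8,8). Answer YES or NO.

YES

Rearranged: b = (1, 1, 3, 4, 4, 4, 5, 5).
  b_1=1 ≤ 1
  b_2=1 ≤ 2
  b_3=3 ≤ 3
  b_4=4 ≤ 4
  b_5=4 ≤ 5
  b_6=4 ≤ 6
  b_7=5 ≤ 7
  b_8=5 ≤ 8
All bounds hold ⇒ YES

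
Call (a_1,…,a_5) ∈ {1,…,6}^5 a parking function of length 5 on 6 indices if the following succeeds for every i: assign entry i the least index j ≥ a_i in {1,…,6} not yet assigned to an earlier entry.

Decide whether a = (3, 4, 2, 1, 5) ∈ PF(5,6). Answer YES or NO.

YES

Rearranged: b = (1, 2, 3, 4, 5).
  b_1=1 ≤ 2
  b_2=2 ≤ 3
  b_3=3 ≤ 4
  b_4=4 ≤ 5
  b_5=5 ≤ 6
All bounds hold ⇒ YES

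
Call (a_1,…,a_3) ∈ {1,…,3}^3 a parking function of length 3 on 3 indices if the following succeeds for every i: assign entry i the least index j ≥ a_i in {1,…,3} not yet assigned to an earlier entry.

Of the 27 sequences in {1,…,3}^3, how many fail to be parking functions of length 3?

11

#PF = (4−3)·4^(3−1) = 1·16 = 16 (Pollak)
E.g. (1,3,3) → sorted (1,3,3): b_2=3>2, not a PF.
Total 27; non-PF = 27−16 = 11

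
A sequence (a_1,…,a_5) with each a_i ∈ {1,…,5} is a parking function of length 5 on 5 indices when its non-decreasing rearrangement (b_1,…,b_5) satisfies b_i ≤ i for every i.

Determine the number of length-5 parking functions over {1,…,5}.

|PF(5,5)| = (5−5+1)·(5+1)^(5−1) = 1×1296 = 1296
E.g. (1,4,3,2,1) → sorted (1,1,2,3,4): b_i ≤ i ∀i, a PF.

1296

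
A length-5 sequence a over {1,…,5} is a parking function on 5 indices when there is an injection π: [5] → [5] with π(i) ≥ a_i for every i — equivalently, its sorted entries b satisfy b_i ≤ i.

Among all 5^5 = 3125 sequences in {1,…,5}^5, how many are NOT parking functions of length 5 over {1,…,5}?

1829

|PF| = (5−5+1)·(5+1)^(5−1) = 1·1296 = 1296 [KW]
Check (3,4,4,5,4) → sorted (3,4,4,4,5): b_1=3>1, not a PF.
So 3125 − 1296 = 1829 fail.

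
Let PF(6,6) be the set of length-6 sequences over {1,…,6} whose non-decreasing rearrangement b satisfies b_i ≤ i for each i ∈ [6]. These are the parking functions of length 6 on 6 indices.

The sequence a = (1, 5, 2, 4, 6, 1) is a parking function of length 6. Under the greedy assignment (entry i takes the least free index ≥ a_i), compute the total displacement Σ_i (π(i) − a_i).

2

Σπ = 6·7/2 = 21 (π permutes [6]); Σa = 1+5+2+4+6+1 = 19; disp = 21−19 = 2.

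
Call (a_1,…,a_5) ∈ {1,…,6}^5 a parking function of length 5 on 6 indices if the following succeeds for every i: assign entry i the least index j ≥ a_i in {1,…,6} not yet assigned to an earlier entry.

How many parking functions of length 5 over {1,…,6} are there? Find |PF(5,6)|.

|PF(5,6)| = (6+1−5)·(6+1)^{5−1} = 2·2401 = 4802 [KW]
Check (4,3,2,3,2) → sorted (2,2,3,3,4): b_i ≤ 1+i ∀i, a PF.

4802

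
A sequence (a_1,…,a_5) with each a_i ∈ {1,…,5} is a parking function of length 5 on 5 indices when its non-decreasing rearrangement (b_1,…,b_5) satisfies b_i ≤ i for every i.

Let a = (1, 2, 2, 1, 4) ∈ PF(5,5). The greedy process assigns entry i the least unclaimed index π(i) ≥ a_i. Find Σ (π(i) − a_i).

5

Σπ = 5·6/2 = 15 (π permutes [5]); Σa = 1+2+2+1+4 = 10; disp = 15−10 = 5.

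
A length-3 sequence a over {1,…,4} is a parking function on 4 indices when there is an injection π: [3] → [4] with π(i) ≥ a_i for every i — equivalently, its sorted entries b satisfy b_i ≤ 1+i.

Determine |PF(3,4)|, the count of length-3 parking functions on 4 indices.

50

|PF(3,4)| = 2·5^2 = 2×25 = 50 [KW]
One tuple (1,3,4) → sorted (1,3,4): b_i ≤ 1+i ∀i, a PF.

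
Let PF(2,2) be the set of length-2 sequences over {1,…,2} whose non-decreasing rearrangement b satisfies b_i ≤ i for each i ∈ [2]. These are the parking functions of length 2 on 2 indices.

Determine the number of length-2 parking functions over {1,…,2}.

3

|PF| = (3−2)·3^(2−1) = 1·3 = 3 (Pollak)
One tuple (1,1) → sorted (1,1): b_i ≤ i ∀i, a PF.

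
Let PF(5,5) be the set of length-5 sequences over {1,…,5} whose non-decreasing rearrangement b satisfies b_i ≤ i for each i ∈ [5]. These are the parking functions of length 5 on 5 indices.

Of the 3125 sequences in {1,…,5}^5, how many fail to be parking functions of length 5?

|PF(5,5)| = (5+1−5)·(5+1)^{5−1} = 1×1296 = 1296
One tuple (5,5,4,2,3) → sorted (2,3,4,5,5): b_1=2>1, not a PF.
So 3125 − 1296 = 1829 fail.

1829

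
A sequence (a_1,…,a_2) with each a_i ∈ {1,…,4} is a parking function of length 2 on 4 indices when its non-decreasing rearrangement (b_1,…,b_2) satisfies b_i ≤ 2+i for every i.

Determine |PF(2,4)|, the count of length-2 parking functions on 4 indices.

15

|PF(2,4)| = (4+1−2)·(4+1)^{2−1} = 3·5 = 15 (Pollak)
Check (3,1) → sorted (1,3): b_i ≤ 2+i ∀i, a PF.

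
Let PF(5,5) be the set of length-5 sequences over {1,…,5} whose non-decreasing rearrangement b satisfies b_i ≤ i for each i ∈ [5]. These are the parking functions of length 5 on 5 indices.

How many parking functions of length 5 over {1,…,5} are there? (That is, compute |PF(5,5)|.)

1296

#PF = (6−5)·6^(5−1) = 1×1296 = 1296 [KW]
Check (5,3,1,3,1) → sorted (1,1,3,3,5): b_i ≤ i ∀i, a PF.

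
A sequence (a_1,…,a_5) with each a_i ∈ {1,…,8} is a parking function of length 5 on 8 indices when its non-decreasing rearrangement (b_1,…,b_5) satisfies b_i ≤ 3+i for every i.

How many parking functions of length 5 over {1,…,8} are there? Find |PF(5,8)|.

|PF| = (8−5+1)·(8+1)^(5−1) = 4 · 6561 = 26244
Example (3,6,2,3,7) → sorted (2,3,3,6,7): b_i ≤ 3+i ∀i, a PF.

26244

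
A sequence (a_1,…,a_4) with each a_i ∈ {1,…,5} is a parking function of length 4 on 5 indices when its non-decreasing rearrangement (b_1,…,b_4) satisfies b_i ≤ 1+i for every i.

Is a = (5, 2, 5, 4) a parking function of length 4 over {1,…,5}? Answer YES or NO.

Sorted: b = (2, 4, 5, 5).
  b_1=2 ≤ 2
  b_2=4 > 3
  fails at i=2 ⇒ NO

NO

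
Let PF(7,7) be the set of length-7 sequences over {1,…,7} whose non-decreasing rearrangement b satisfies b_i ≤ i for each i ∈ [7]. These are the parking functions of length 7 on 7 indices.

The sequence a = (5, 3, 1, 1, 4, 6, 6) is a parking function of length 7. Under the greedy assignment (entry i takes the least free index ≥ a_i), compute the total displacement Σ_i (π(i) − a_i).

2

Σπ(i) = 1+…+7 = 28; Σa = 5+3+1+1+4+6+6 = 26; disp = 28−26 = 2.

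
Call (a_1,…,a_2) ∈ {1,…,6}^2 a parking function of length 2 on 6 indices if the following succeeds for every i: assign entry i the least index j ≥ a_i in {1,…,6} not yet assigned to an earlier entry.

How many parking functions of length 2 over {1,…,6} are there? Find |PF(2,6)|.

|PF| = (6−2+1)·(6+1)^(2−1) = 5 · 7 = 35 (Pollak)
One tuple (2,1) → sorted (1,2): b_i ≤ 4+i ∀i, a PF.

35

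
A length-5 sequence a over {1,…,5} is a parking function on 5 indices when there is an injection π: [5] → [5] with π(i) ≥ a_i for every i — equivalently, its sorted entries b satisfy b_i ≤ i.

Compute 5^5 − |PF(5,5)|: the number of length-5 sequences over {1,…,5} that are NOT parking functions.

1829

|PF(5,5)| = (6−5)·6^(5−1) = 1 · 1296 = 1296 (Konheim–Weiss)
Example (2,4,4,4,4) → sorted (2,4,4,4,4): b_1=2>1, not a PF.
So 3125 − 1296 = 1829 fail.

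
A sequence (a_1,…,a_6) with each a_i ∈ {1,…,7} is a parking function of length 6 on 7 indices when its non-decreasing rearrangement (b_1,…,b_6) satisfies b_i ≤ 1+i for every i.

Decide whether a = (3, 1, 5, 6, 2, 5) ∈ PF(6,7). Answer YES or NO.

YES

Order a: b = (1, 2, 3, 5, 5, 6).
  b_1=1 ≤ 2
  b_2=2 ≤ 3
  b_3=3 ≤ 4
  b_4=5 ≤ 5
  b_5=5 ≤ 6
  b_6=6 ≤ 7
All bounds hold ⇒ YES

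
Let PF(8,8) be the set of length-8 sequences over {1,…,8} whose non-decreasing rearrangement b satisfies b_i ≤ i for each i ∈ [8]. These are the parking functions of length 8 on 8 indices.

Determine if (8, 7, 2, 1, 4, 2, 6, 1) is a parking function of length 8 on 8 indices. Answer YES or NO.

Order a: b = (1, 1, 2, 2, 4, 6, 7, 8).
  b_1=1 ≤ 1
  b_2=1 ≤ 2
  b_3=2 ≤ 3
  b_4=2 ≤ 4
  b_5=4 ≤ 5
  b_6=6 ≤ 6
  b_7=7 ≤ 7
  b_8=8 ≤ 8
All bounds hold ⇒ YES

YES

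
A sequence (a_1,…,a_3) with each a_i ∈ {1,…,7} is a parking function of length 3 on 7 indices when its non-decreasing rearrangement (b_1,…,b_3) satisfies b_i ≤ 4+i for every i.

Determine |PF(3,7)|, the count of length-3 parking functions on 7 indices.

|PF| = (7+1−3)·(7+1)^{3−1} = 5·64 = 320 [KW]
One tuple (4,4,4) → sorted (4,4,4): b_i ≤ 4+i ∀i, a PF.

320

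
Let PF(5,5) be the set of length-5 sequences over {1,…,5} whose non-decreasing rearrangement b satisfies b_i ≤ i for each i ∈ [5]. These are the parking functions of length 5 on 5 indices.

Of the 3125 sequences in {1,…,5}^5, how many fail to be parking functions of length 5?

#PF = (5+1−5)·(5+1)^{5−1} = 1·1296 = 1296 [KW]
E.g. (5,5,5,1,2) → sorted (1,2,5,5,5): b_3=5>3, not a PF.
5^5 − 1296 = 3125 − 1296 = 1829

1829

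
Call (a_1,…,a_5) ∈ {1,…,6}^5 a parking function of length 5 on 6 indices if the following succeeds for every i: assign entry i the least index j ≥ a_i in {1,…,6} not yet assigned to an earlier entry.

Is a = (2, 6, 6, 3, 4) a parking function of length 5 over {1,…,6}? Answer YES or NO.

Sorted: b = (2, 3, 4, 6, 6).
  b_1=2 ≤ 2
  b_2=3 ≤ 3
  b_3=4 ≤ 4
  b_4=6 > 5
  fails at i=4 ⇒ NO

NO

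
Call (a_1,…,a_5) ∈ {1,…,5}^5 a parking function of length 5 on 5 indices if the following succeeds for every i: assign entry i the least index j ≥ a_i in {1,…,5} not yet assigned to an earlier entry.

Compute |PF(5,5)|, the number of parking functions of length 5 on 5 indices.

1296

|PF| = (6−5)·6^(5−1) = 1·1296 = 1296 (Pollak)
One tuple (4,2,2,1,3) → sorted (1,2,2,3,4): b_i ≤ i ∀i, a PF.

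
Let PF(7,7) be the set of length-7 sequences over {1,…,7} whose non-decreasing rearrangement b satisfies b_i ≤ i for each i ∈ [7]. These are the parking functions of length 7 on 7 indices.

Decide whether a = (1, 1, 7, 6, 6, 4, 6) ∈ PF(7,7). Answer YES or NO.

Rearranged: b = (1, 1, 4, 6, 6, 6, 7).
  b_1=1 ≤ 1
  b_2=1 ≤ 2
  b_3=4 > 3
  fails at i=3 ⇒ NO

NO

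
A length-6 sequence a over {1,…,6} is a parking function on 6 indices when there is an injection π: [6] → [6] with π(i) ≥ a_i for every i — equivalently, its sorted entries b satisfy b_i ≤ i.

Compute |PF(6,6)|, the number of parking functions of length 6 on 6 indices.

|PF| = (6−6+1)·(6+1)^(6−1) = 1·16807 = 16807 (Konheim–Weiss)
One tuple (4,5,4,1,2,2) → sorted (1,2,2,4,4,5): b_i ≤ i ∀i, a PF.

16807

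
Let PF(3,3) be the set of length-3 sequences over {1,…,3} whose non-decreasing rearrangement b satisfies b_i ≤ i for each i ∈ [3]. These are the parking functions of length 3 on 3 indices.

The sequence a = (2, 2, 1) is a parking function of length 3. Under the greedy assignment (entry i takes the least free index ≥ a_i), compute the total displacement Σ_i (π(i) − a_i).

Σπ = 6 ({1..3} each once); Σa = 2+2+1 = 5; disp = 6−5 = 1.

1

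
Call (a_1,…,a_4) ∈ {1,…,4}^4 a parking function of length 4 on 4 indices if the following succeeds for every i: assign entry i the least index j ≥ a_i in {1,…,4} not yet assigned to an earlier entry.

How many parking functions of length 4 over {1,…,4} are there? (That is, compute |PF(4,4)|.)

125

#PF = (4+1−4)·(4+1)^{4−1} = 1·125 = 125 (Pollak)
Check (4,2,1,3) → sorted (1,2,3,4): b_i ≤ i ∀i, a PF.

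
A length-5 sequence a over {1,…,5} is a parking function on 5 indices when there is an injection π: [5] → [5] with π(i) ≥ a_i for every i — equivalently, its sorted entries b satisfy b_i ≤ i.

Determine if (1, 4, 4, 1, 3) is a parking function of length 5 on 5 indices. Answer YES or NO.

Order a: b = (1, 1, 3, 4, 4).
  b_1=1 ≤ 1
  b_2=1 ≤ 2
  b_3=3 ≤ 3
  b_4=4 ≤ 4
  b_5=4 ≤ 5
All bounds hold ⇒ YES

YES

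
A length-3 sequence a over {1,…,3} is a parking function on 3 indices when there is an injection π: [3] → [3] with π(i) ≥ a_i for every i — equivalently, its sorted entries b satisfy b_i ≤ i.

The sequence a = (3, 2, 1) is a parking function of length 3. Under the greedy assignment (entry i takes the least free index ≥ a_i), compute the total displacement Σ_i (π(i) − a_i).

Σπ = 3·4/2 = 6 (π permutes [3]); Σa = 3+2+1 = 6; disp = 6−6 = 0.

0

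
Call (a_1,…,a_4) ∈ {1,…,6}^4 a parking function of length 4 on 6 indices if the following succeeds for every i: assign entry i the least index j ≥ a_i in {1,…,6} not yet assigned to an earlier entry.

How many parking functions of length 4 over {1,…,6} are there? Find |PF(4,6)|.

1029

|PF| = 3·7^3 = 3 · 343 = 1029 (Konheim–Weiss)
Check (1,5,5,1) → sorted (1,1,5,5): b_i ≤ 2+i ∀i, a PF.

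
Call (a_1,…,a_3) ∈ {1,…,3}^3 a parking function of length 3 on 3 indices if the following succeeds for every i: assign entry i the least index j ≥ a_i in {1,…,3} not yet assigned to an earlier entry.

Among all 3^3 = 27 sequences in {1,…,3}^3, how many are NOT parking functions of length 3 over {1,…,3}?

|PF(3,3)| = (3+1−3)·(3+1)^{3−1} = 1×16 = 16 (Pollak)
E.g. (2,3,3) → sorted (2,3,3): b_1=2>1, not a PF.
Total 27; non-PF = 27−16 = 11

11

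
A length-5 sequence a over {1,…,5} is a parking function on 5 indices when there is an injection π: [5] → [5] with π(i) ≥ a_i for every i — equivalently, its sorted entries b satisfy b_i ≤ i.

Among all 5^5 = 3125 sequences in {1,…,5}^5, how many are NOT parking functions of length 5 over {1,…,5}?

|PF| = (6−5)·6^(5−1) = 1·1296 = 1296 [KW]
E.g. (5,5,3,5,1) → sorted (1,3,5,5,5): b_2=3>2, not a PF.
5^5 − 1296 = 3125 − 1296 = 1829

1829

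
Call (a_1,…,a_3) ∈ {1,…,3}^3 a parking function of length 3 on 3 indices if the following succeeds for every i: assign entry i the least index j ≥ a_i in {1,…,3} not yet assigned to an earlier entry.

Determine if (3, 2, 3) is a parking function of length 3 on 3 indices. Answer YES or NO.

Sorted: b = (2, 3, 3).
  b_1=2 > 1
  fails at i=1 ⇒ NO

NO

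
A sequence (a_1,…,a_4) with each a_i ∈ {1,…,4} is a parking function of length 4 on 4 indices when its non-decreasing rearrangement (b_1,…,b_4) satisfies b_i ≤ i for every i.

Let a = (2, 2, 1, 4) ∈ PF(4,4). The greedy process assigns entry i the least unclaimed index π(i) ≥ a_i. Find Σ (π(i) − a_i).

Σπ = 10 ({1..4} each once); Σa = 2+2+1+4 = 9; disp = 10−9 = 1.

1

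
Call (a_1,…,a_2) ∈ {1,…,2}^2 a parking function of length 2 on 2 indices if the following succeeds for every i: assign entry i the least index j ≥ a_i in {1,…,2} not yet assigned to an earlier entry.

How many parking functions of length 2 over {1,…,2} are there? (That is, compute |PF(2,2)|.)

#PF = (2+1−2)·(2+1)^{2−1} = 1 · 3 = 3
Example (1,1) → sorted (1,1): b_i ≤ i ∀i, a PF.

3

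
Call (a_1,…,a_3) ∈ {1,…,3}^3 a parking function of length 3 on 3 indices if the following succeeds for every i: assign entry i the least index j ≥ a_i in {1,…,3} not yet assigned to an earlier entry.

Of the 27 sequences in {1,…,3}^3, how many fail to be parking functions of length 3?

Count = (4−3)·4^(3−1) = 1·16 = 16
Example (3,3,1) → sorted (1,3,3): b_2=3>2, not a PF.
3^3 − 16 = 27 − 16 = 11

11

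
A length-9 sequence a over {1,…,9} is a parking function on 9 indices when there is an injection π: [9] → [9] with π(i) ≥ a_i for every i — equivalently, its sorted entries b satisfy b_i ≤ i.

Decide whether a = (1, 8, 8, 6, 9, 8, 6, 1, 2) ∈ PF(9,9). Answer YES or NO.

NO

Sorted: b = (1, 1, 2, 6, 6, 8, 8, 8, 9).
  b_1=1 ≤ 1
  b_2=1 ≤ 2
  b_3=2 ≤ 3
  b_4=6 > 4
  fails at i=4 ⇒ NO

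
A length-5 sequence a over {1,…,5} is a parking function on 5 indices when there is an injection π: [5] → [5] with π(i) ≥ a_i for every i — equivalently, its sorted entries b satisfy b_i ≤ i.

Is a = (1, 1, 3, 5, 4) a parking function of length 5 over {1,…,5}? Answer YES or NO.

Sorted: b = (1, 1, 3, 4, 5).
  b_1=1 ≤ 1
  b_2=1 ≤ 2
  b_3=3 ≤ 3
  b_4=4 ≤ 4
  b_5=5 ≤ 5
All bounds hold ⇒ YES

YES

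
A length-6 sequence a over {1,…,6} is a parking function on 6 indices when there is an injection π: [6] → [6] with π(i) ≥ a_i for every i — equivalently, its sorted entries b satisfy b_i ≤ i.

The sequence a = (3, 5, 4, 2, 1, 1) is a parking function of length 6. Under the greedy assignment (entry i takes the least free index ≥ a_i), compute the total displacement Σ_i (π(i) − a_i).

Σπ = 21 ({1..6} each once); Σa = 3+5+4+2+1+1 = 16; disp = 21−16 = 5.

5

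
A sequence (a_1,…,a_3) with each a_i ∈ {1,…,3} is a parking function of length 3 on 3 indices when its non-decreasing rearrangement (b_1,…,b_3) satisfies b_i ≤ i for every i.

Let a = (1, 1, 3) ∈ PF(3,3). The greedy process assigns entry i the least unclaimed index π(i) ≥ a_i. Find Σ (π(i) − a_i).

1

Σπ = 3·4/2 = 6 (π permutes [3]); Σa = 1+1+3 = 5; disp = 6−5 = 1.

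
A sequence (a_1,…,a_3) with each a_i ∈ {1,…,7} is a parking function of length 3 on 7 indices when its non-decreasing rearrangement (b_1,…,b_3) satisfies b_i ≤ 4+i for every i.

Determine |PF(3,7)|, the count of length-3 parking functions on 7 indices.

320

|PF(3,7)| = (8−3)·8^(3−1) = 5 · 64 = 320 [KW]
Example (3,6,3) → sorted (3,3,6): b_i ≤ 4+i ∀i, a PF.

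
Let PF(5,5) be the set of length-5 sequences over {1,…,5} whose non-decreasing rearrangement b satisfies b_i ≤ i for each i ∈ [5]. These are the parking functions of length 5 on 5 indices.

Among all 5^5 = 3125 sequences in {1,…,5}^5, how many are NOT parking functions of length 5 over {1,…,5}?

1829

Count = (6−5)·6^(5−1) = 1×1296 = 1296 (Konheim–Weiss)
One tuple (1,5,5,5,2) → sorted (1,2,5,5,5): b_3=5>3, not a PF.
5^5 − 1296 = 3125 − 1296 = 1829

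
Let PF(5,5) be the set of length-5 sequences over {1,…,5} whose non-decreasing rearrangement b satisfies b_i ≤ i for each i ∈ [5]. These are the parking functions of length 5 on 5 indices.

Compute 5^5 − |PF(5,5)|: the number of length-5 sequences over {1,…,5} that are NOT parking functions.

1829

|PF| = 1·6^4 = 1 · 1296 = 1296 (Konheim–Weiss)
One tuple (2,5,5,2,4) → sorted (2,2,4,5,5): b_1=2>1, not a PF.
5^5 − 1296 = 3125 − 1296 = 1829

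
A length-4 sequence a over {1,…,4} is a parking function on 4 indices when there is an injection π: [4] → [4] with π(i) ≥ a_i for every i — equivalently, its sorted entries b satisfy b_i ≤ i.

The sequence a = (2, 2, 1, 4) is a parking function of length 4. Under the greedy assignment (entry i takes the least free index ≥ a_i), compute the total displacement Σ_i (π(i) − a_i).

1

Σπ = 10 ({1..4} each once); Σa = 2+2+1+4 = 9; disp = 10−9 = 1.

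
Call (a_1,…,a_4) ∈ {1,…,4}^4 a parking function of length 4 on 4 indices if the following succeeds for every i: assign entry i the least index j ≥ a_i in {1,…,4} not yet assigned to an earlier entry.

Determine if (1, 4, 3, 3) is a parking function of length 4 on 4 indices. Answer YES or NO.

NO

Order a: b = (1, 3, 3, 4).
  b_1=1 ≤ 1
  b_2=3 > 2
  fails at i=2 ⇒ NO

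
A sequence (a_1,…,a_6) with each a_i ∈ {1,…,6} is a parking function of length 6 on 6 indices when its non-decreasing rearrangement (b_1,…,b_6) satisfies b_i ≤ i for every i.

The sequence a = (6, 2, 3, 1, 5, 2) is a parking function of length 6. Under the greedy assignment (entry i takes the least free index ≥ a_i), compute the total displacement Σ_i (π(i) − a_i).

2

Σπ(i) = 1+…+6 = 21; Σa = 6+2+3+1+5+2 = 19; disp = 21−19 = 2.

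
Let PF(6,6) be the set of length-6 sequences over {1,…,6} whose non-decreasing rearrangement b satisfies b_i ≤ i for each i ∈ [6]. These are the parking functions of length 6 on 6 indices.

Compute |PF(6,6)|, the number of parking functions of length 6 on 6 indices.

16807

Count = 1·7^5 = 1 · 16807 = 16807
E.g. (5,3,3,1,2,1) → sorted (1,1,2,3,3,5): b_i ≤ i ∀i, a PF.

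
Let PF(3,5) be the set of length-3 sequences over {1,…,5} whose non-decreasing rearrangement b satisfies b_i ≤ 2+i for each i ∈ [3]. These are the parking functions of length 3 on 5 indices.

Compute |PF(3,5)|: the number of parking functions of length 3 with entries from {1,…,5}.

108

|PF(3,5)| = (5−3+1)·(5+1)^(3−1) = 3·36 = 108 (Konheim–Weiss)
E.g. (4,1,2) → sorted (1,2,4): b_i ≤ 2+i ∀i, a PF.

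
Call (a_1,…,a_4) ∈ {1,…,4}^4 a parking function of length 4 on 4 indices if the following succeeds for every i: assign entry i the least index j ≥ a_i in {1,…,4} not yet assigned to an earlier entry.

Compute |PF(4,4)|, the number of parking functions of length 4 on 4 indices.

125

Count = 1·5^3 = 1 · 125 = 125
Check (2,1,2,1) → sorted (1,1,2,2): b_i ≤ i ∀i, a PF.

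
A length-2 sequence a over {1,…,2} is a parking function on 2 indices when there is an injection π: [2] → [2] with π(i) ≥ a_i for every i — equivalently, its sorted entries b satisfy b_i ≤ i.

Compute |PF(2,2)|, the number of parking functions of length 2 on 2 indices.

3

|PF| = 1·3^1 = 1×3 = 3
E.g. (1,2) → sorted (1,2): b_i ≤ i ∀i, a PF.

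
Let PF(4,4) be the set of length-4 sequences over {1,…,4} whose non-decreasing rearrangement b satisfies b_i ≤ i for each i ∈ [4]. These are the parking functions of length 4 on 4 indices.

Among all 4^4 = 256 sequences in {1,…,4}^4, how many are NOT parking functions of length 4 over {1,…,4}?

#PF = (4+1−4)·(4+1)^{4−1} = 1×125 = 125 [KW]
Example (3,4,3,4) → sorted (3,3,4,4): b_1=3>1, not a PF.
Total 256; non-PF = 256−125 = 131

131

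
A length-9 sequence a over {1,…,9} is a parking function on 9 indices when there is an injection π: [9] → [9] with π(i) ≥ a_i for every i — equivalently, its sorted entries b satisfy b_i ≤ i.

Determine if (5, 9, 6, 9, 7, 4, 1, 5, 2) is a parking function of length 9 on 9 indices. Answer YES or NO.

Sorted: b = (1, 2, 4, 5, 5, 6, 7, 9, 9).
  b_1=1 ≤ 1
  b_2=2 ≤ 2
  b_3=4 > 3
  fails at i=3 ⇒ NO

NO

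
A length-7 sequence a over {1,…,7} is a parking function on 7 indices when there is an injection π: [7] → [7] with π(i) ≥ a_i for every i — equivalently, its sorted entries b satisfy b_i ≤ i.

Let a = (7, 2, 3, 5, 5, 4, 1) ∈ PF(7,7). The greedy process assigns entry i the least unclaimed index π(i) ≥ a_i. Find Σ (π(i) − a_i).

1

Σπ(i) = 1+…+7 = 28; Σa = 7+2+3+5+5+4+1 = 27; disp = 28−27 = 1.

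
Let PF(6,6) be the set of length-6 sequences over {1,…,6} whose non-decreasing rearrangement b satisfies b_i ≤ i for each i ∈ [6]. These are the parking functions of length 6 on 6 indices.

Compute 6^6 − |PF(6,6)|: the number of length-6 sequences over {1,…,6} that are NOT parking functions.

29849

Count = 1·7^5 = 1·16807 = 16807 [KW]
One tuple (6,4,1,5,3,5) → sorted (1,3,4,5,5,6): b_2=3>2, not a PF.
So 46656 − 16807 = 29849 fail.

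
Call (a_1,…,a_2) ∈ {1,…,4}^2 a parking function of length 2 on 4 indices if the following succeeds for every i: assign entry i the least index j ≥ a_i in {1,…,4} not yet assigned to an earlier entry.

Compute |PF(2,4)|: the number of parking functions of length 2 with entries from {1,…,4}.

15

|PF| = (4+1−2)·(4+1)^{2−1} = 3 · 5 = 15 [KW]
Check (4,2) → sorted (2,4): b_i ≤ 2+i ∀i, a PF.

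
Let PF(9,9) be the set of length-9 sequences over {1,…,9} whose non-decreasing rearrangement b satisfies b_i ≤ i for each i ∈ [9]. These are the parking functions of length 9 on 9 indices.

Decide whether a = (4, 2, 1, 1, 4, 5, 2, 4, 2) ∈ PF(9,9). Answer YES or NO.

Rearranged: b = (1, 1, 2, 2, 2, 4, 4, 4, 5).
  b_1=1 ≤ 1
  b_2=1 ≤ 2
  b_3=2 ≤ 3
  b_4=2 ≤ 4
  b_5=2 ≤ 5
  b_6=4 ≤ 6
  b_7=4 ≤ 7
  b_8=4 ≤ 8
  b_9=5 ≤ 9
All bounds hold ⇒ YES

YES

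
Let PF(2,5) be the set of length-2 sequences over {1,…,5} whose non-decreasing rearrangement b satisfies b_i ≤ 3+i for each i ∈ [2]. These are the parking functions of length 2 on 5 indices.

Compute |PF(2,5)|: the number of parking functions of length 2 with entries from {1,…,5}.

24

|PF(2,5)| = 4·6^1 = 4 · 6 = 24 (Pollak)
Example (3,4) → sorted (3,4): b_i ≤ 3+i ∀i, a PF.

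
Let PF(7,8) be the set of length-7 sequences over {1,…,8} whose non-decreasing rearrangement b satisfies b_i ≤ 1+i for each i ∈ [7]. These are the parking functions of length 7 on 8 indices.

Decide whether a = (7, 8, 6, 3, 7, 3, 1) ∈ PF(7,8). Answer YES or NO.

Rearranged: b = (1, 3, 3, 6, 7, 7, 8).
  b_1=1 ≤ 2
  b_2=3 ≤ 3
  b_3=3 ≤ 4
  b_4=6 > 5
  fails at i=4 ⇒ NO

NO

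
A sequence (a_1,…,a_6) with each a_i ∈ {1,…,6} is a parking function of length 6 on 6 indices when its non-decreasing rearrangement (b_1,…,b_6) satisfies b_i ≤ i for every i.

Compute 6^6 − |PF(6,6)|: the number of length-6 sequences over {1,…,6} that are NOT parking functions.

#PF = 1·7^5 = 1 · 16807 = 16807 [KW]
One tuple (6,4,6,3,6,4) → sorted (3,4,4,6,6,6): b_1=3>1, not a PF.
Total 46656; non-PF = 46656−16807 = 29849

29849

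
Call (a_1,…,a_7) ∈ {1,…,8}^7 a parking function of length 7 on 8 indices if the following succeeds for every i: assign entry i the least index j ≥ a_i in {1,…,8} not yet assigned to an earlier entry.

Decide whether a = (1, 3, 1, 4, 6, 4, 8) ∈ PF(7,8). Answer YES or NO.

Sorted: b = (1, 1, 3, 4, 4, 6, 8).
  b_1=1 ≤ 2
  b_2=1 ≤ 3
  b_3=3 ≤ 4
  b_4=4 ≤ 5
  b_5=4 ≤ 6
  b_6=6 ≤ 7
  b_7=8 ≤ 8
All bounds hold ⇒ YES

YES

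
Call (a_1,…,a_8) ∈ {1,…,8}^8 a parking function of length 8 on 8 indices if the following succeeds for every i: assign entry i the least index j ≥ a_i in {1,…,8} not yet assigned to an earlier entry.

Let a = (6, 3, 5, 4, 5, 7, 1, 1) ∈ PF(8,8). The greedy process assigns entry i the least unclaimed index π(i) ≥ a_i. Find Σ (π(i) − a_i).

Σπ = 36 ({1..8} each once); Σa = 6+3+5+4+5+7+1+1 = 32; disp = 36−32 = 4.

4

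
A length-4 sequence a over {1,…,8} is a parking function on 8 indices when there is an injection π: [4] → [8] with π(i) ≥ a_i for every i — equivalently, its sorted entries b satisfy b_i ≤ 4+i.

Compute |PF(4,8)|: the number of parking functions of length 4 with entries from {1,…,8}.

3645

|PF(4,8)| = (8+1−4)·(8+1)^{4−1} = 5·729 = 3645 [KW]
Example (4,1,4,3) → sorted (1,3,4,4): b_i ≤ 4+i ∀i, a PF.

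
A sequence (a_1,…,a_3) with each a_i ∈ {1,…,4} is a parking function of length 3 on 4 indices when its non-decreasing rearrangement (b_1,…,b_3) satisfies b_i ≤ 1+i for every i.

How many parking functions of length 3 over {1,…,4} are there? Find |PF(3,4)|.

|PF(3,4)| = (4−3+1)·(4+1)^(3−1) = 2 · 25 = 50 (Pollak)
Example (2,3,1) → sorted (1,2,3): b_i ≤ 1+i ∀i, a PF.

50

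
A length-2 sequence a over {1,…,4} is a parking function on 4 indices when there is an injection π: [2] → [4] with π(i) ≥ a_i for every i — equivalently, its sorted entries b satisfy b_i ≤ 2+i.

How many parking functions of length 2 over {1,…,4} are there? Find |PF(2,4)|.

15

|PF(2,4)| = (5−2)·5^(2−1) = 3×5 = 15 [KW]
E.g. (1,1) → sorted (1,1): b_i ≤ 2+i ∀i, a PF.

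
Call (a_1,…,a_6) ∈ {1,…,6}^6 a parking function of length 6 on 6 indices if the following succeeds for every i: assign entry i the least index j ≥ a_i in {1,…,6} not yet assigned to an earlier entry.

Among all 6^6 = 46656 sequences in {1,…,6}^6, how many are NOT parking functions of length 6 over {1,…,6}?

29849

|PF(6,6)| = (6+1−6)·(6+1)^{6−1} = 1·16807 = 16807 [KW]
Example (3,5,6,1,3,6) → sorted (1,3,3,5,6,6): b_2=3>2, not a PF.
Total 46656; non-PF = 46656−16807 = 29849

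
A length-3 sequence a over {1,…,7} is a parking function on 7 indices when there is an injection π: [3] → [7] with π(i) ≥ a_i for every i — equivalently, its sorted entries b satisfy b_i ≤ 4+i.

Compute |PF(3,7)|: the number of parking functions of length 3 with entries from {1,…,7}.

320

|PF| = (7−3+1)·(7+1)^(3−1) = 5 · 64 = 320 (Konheim–Weiss)
E.g. (4,3,2) → sorted (2,3,4): b_i ≤ 4+i ∀i, a PF.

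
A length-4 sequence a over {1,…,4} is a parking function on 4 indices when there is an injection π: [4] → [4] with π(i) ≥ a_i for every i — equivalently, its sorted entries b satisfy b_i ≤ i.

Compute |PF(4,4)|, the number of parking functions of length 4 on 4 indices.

125

#PF = 1·5^3 = 1·125 = 125 [KW]
E.g. (4,2,1,1) → sorted (1,1,2,4): b_i ≤ i ∀i, a PF.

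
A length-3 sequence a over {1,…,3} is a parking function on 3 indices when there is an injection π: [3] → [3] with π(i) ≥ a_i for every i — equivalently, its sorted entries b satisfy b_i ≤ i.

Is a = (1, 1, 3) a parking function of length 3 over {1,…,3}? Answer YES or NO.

YES

Rearranged: b = (1, 1, 3).
  b_1=1 ≤ 1
  b_2=1 ≤ 2
  b_3=3 ≤ 3
All bounds hold ⇒ YES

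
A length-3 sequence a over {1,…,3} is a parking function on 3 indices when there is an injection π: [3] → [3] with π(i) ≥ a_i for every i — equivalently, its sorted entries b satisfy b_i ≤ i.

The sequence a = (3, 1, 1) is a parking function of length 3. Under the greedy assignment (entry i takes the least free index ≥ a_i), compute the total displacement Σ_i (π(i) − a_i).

1

Σπ(i) = 1+…+3 = 6; Σa = 3+1+1 = 5; disp = 6−5 = 1.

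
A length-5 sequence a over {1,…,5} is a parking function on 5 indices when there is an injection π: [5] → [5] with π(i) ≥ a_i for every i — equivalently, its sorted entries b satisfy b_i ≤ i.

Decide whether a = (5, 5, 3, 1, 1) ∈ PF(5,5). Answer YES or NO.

NO

Order a: b = (1, 1, 3, 5, 5).
  b_1=1 ≤ 1
  b_2=1 ≤ 2
  b_3=3 ≤ 3
  b_4=5 > 4
  fails at i=4 ⇒ NO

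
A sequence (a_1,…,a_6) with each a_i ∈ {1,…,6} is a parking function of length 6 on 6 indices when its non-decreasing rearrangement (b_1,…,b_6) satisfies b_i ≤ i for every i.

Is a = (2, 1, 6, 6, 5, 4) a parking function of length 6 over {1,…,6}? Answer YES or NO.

NO

Sorted: b = (1, 2, 4, 5, 6, 6).
  b_1=1 ≤ 1
  b_2=2 ≤ 2
  b_3=4 > 3
  fails at i=3 ⇒ NO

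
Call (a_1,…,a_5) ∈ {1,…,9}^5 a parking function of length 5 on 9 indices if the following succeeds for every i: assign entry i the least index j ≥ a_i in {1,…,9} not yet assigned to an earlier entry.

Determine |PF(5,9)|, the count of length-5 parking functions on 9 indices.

50000

Count = (9−5+1)·(9+1)^(5−1) = 5×10000 = 50000 [KW]
Check (8,4,5,6,7) → sorted (4,5,6,7,8): b_i ≤ 4+i ∀i, a PF.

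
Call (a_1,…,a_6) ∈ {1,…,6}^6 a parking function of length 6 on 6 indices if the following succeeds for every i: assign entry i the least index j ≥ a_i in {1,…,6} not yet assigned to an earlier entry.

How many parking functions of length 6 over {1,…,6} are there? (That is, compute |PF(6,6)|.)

|PF| = (6+1−6)·(6+1)^{6−1} = 1 · 16807 = 16807 [KW]
E.g. (1,4,1,4,4,3) → sorted (1,1,3,4,4,4): b_i ≤ i ∀i, a PF.

16807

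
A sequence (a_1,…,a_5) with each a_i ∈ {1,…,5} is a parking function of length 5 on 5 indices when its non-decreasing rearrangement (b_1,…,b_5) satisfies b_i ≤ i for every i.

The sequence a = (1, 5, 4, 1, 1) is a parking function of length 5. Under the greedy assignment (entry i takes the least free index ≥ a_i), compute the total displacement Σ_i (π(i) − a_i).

3

Σπ = 5·6/2 = 15 (π permutes [5]); Σa = 1+5+4+1+1 = 12; disp = 15−12 = 3.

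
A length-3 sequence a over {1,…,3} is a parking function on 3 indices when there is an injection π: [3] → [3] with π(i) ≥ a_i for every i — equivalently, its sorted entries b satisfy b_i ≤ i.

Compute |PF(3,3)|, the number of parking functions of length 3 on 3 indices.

16

|PF(3,3)| = 1·4^2 = 1·16 = 16
Example (1,2,2) → sorted (1,2,2): b_i ≤ i ∀i, a PF.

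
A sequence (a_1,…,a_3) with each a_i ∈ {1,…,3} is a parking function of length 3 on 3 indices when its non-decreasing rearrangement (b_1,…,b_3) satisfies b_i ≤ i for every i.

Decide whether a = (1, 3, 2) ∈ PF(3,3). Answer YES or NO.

YES

Order a: b = (1, 2, 3).
  b_1=1 ≤ 1
  b_2=2 ≤ 2
  b_3=3 ≤ 3
All bounds hold ⇒ YES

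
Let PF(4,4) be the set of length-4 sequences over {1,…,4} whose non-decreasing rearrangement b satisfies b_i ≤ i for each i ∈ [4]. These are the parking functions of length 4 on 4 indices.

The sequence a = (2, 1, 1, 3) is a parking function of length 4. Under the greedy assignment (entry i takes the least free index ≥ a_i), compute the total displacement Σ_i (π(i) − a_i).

Σπ(i) = 1+…+4 = 10; Σa = 2+1+1+3 = 7; disp = 10−7 = 3.

3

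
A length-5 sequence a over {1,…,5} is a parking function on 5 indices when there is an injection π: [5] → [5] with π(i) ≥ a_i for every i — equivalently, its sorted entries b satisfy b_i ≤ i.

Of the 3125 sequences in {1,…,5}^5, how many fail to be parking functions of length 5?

1829

|PF(5,5)| = 1·6^4 = 1 · 1296 = 1296 (Pollak)
Example (5,3,4,5,5) → sorted (3,4,5,5,5): b_1=3>1, not a PF.
Total 3125; non-PF = 3125−1296 = 1829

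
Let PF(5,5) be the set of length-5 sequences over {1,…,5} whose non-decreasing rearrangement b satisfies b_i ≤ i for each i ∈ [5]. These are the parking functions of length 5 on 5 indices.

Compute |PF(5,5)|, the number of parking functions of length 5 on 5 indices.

|PF| = (5−5+1)·(5+1)^(5−1) = 1 · 1296 = 1296 (Konheim–Weiss)
One tuple (2,2,1,1,1) → sorted (1,1,1,2,2): b_i ≤ i ∀i, a PF.

1296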